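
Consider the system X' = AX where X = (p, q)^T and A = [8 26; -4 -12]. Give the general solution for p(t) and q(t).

Coefficient matrix A = [[8, 26], [-4, -12]].
Characteristic polynomial det(A - λI) = λ^2 + 4λ + 8 = 0.
Eigenvalues λ = -2 ± 2i (complex conjugate pair).
For λ=-2+2i: an eigenvector is (3,-1) - i(2,-1) = (3 - 2i, -1 + i).
A real fundamental pair from Re and Im of e^((-2+2i)t)v: X_1 = e^(-2t)(cos(2t)·(3,-1) + sin(2t)·(2,-1)), X_2 = e^(-2t)(sin(2t)·(3,-1) - cos(2t)·(2,-1)).
General solution: c_1X_1 + c_2X_2.

p(t) = 2c_1e^(-2t)sin(2t) + 3c_1e^(-2t)cos(2t) + 3c_2e^(-2t)sin(2t) - 2c_2e^(-2t)cos(2t), q(t) = -c_1e^(-2t)sin(2t) - c_1e^(-2t)cos(2t) - c_2e^(-2t)sin(2t) + c_2e^(-2t)cos(2t)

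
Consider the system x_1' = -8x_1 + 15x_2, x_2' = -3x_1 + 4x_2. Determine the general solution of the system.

x_1(t) = -c_1e^(-2t)sin(3t) - 2c_1e^(-2t)cos(3t) - 2c_2e^(-2t)sin(3t) + c_2e^(-2t)cos(3t), x_2(t) = -c_1e^(-2t)cos(3t) - c_2e^(-2t)sin(3t)

Coefficient matrix A = [[-8, 15], [-3, 4]].
Characteristic polynomial det(A - λI) = λ^2 + 4λ + 13 = 0.
Eigenvalues λ = -2 ± 3i (complex conjugate pair).
For λ=-2+3i: an eigenvector is (-2,-1) - i(-1,0) = (-2 + i, -1).
A real fundamental pair from Re and Im of e^((-2+3i)t)v: X_1 = e^(-2t)(cos(3t)·(-2,-1) + sin(3t)·(-1,0)), X_2 = e^(-2t)(sin(3t)·(-2,-1) - cos(3t)·(-1,0)).
General solution: c_1X_1 + c_2X_2.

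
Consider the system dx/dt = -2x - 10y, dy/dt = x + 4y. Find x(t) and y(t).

Coefficient matrix A = [[-2, -10], [1, 4]].
Characteristic polynomial det(A - λI) = λ^2 - 2λ + 2 = 0.
Eigenvalues λ = 1 ± i (complex conjugate pair).
For λ=1+i: an eigenvector is (3,-1) - i(1,0) = (3 - i, -1).
A real fundamental pair from Re and Im of e^((1+i)t)v: X_1 = e^(t)(cos(t)·(3,-1) + sin(t)·(1,0)), X_2 = e^(t)(sin(t)·(3,-1) - cos(t)·(1,0)).
General solution: C_1X_1 + C_2X_2.

x(t) = C_1e^(t)sin(t) + 3C_1e^(t)cos(t) + 3C_2e^(t)sin(t) - C_2e^(t)cos(t), y(t) = -C_1e^(t)cos(t) - C_2e^(t)sin(t)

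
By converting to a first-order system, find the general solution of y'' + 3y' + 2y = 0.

Let x_1 = y, x_2 = y'. Then x_1' = x_2 and x_2' = -2x_1 - 3x_2.
A = [[0,1],[-2,-3]]; det(A-λI) = λ^2 + 3λ + 2.
Eigenvalues λ = -1, -2 with eigenvectors (1,-1), (1,-2).

y(t) = C_1e^(-t) + C_2e^(-2t)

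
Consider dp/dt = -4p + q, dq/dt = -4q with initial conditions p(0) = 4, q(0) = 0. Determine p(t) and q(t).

Coefficient matrix A = [[-4, 1], [0, -4]].
Characteristic polynomial det(A - λI) = λ^2 + 8λ + 16 = 0.
Single eigenvalue λ = -4 with algebraic multiplicity 2.
Eigenvector v = (-1,0); generalized eigenvector w with (A-λI)w=v is (-2,-1).
General solution: e^(-4t)[c_1·v + c_2·(t·v + w)].
Applying p(0)=4, q(0)=0 gives c_1=-4, c_2=0.

p(t) = 4e^(-4t), q(t) = 0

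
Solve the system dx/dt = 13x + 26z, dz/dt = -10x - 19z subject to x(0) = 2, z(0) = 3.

x(t) = 55e^(-3t)sin(2t) + 2e^(-3t)cos(2t), z(t) = -34e^(-3t)sin(2t) + 3e^(-3t)cos(2t)

Coefficient matrix A = [[13, 26], [-10, -19]].
Characteristic polynomial det(A - λI) = λ^2 + 6λ + 13 = 0.
Eigenvalues λ = -3 ± 2i (complex conjugate pair).
For λ=-3+2i: an eigenvector is (-3,2) - i(2,-1) = (-3 - 2i, 2 + i).
A real fundamental pair from Re and Im of e^((-3+2i)t)v: X_1 = e^(-3t)(cos(2t)·(-3,2) + sin(2t)·(2,-1)), X_2 = e^(-3t)(sin(2t)·(-3,2) - cos(2t)·(2,-1)).
General solution: C_1X_1 + C_2X_2.
Applying x(0)=2, z(0)=3 gives C_1=8, C_2=-13.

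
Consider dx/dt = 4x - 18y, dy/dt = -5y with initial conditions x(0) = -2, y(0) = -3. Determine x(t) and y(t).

Coefficient matrix A = [[4, -18], [0, -5]].
Characteristic polynomial det(A - λI) = λ^2 + λ - 20 = 0.
Eigenvalues λ = -5, 4.
For λ=-5: (A-λI) row 1 is [9, -18], so an eigenvector is (2, 1).
For λ=4: (A-λI) row 1 is [0, -18], so an eigenvector is (1, 0).
General solution: c_1e^(-5t)(2,1) + c_2e^(4t)(1,0).
Applying x(0)=-2, y(0)=-3 gives c_1=-3, c_2=4.

x(t) = 4e^(4t) - 6e^(-5t), y(t) = -3e^(-5t)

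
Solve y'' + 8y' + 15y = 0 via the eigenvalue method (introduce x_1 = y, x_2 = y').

y(t) = C_1e^(-3t) + C_2e^(-5t)

Let x_1 = y, x_2 = y'. Then x_1' = x_2 and x_2' = -15x_1 - 8x_2.
A = [[0,1],[-15,-8]]; det(A-λI) = λ^2 + 8λ + 15.
Eigenvalues λ = -3, -5 with eigenvectors (1,-3), (1,-5).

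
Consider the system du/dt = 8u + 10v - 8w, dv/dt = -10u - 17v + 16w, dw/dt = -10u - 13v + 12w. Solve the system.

u(t) = K_1e^(4t) - 2K_2e^(3t) + K_3e^(-4t), v(t) = -2K_1e^(4t) + 5K_2e^(3t) - 2K_3e^(-4t), w(t) = -2K_1e^(4t) + 5K_2e^(3t) - K_3e^(-4t)

Coefficient matrix A = [[8, 10, -8], [-10, -17, 16], [-10, -13, 12]].
det(A - λI) = 0 gives eigenvalues λ = 4, 3, -4.
For λ=4: eigenvector (1,-2,-2).
For λ=3: eigenvector (-2,5,5).
For λ=-4: eigenvector (1,-2,-1).
General solution: K_1e^(4t)(1,-2,-2) + K_2e^(3t)(-2,5,5) + K_3e^(-4t)(1,-2,-1).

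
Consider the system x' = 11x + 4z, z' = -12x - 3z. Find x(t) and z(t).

x(t) = K_1e^(3t) - 2K_2e^(5t), z(t) = -2K_1e^(3t) + 3K_2e^(5t)

Coefficient matrix A = [[11, 4], [-12, -3]].
Characteristic polynomial det(A - λI) = λ^2 - 8λ + 15 = 0.
Eigenvalues λ = 3, 5.
For λ=3: (A-λI) row 1 is [8, 4], so an eigenvector is (1, -2).
For λ=5: (A-λI) row 1 is [6, 4], so an eigenvector is (-2, 3).
General solution: K_1e^(3t)(1,-2) + K_2e^(5t)(-2,3).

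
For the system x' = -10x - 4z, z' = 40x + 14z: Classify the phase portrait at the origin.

unstable spiral

A = [[-10,-4],[40,14]]; det(A-λI) = λ^2 - 4λ + 20.
λ = 2 ± 4i: positive real part.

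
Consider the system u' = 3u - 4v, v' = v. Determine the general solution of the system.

u(t) = 2c_1e^(t) - c_2e^(3t), v(t) = c_1e^(t)

Coefficient matrix A = [[3, -4], [0, 1]].
Characteristic polynomial det(A - λI) = λ^2 - 4λ + 3 = 0.
Eigenvalues λ = 1, 3.
For λ=1: (A-λI) row 1 is [2, -4], so an eigenvector is (2, 1).
For λ=3: (A-λI) row 1 is [0, -4], so an eigenvector is (-1, 0).
General solution: c_1e^(t)(2,1) + c_2e^(3t)(-1,0).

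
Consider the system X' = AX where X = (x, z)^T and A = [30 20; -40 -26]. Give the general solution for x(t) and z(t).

x(t) = -2C_1e^(2t)sin(4t) - C_1e^(2t)cos(4t) - C_2e^(2t)sin(4t) + 2C_2e^(2t)cos(4t), z(t) = 3C_1e^(2t)sin(4t) + C_1e^(2t)cos(4t) + C_2e^(2t)sin(4t) - 3C_2e^(2t)cos(4t)

Coefficient matrix A = [[30, 20], [-40, -26]].
Characteristic polynomial det(A - λI) = λ^2 - 4λ + 20 = 0.
Eigenvalues λ = 2 ± 4i (complex conjugate pair).
For λ=2+4i: an eigenvector is (-1,1) - i(-2,3) = (-1 + 2i, 1 - 3i).
A real fundamental pair from Re and Im of e^((2+4i)t)v: X_1 = e^(2t)(cos(4t)·(-1,1) + sin(4t)·(-2,3)), X_2 = e^(2t)(sin(4t)·(-1,1) - cos(4t)·(-2,3)).
General solution: C_1X_1 + C_2X_2.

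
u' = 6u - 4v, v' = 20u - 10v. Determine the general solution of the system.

u(t) = -C_1e^(-2t)cos(4t) - C_2e^(-2t)sin(4t), v(t) = -C_1e^(-2t)sin(4t) - 2C_1e^(-2t)cos(4t) - 2C_2e^(-2t)sin(4t) + C_2e^(-2t)cos(4t)

Coefficient matrix A = [[6, -4], [20, -10]].
Characteristic polynomial det(A - λI) = λ^2 + 4λ + 20 = 0.
Eigenvalues λ = -2 ± 4i (complex conjugate pair).
For λ=-2+4i: an eigenvector is (-1,-2) - i(0,-1) = (-1, -2 + i).
A real fundamental pair from Re and Im of e^((-2+4i)t)v: X_1 = e^(-2t)(cos(4t)·(-1,-2) + sin(4t)·(0,-1)), X_2 = e^(-2t)(sin(4t)·(-1,-2) - cos(4t)·(0,-1)).
General solution: C_1X_1 + C_2X_2.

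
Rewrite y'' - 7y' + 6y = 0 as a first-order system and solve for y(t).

Let x_1 = y, x_2 = y'. Then x_1' = x_2 and x_2' = -6x_1 + 7x_2.
A = [[0,1],[-6,7]]; det(A-λI) = λ^2 - 7λ + 6.
Eigenvalues λ = 1, 6 with eigenvectors (1,1), (1,6).

y(t) = C_1e^(t) + C_2e^(6t)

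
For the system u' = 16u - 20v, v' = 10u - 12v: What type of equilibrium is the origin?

unstable spiral

A = [[16,-20],[10,-12]]; det(A-λI) = λ^2 - 4λ + 8.
λ = 2 ± 2i: positive real part.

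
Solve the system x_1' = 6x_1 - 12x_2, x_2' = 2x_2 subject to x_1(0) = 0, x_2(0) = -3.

x_1(t) = 9e^(6t) - 9e^(2t), x_2(t) = -3e^(2t)

Coefficient matrix A = [[6, -12], [0, 2]].
Characteristic polynomial det(A - λI) = λ^2 - 8λ + 12 = 0.
Eigenvalues λ = 2, 6.
For λ=2: (A-λI) row 1 is [4, -12], so an eigenvector is (3, 1).
For λ=6: (A-λI) row 1 is [0, -12], so an eigenvector is (-1, 0).
General solution: c_1e^(2t)(3,1) + c_2e^(6t)(-1,0).
Applying x_1(0)=0, x_2(0)=-3 gives c_1=-3, c_2=-9.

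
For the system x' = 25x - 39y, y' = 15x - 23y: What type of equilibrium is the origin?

unstable spiral

A = [[25,-39],[15,-23]]; det(A-λI) = λ^2 - 2λ + 10.
λ = 1 ± 3i: positive real part.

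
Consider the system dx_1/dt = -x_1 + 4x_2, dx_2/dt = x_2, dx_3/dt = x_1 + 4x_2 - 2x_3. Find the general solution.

Coefficient matrix A = [[-1, 4, 0], [0, 1, 0], [1, 4, -2]].
det(A - λI) = 0 gives eigenvalues λ = -2, 1, -1.
For λ=-2: eigenvector (0,0,1).
For λ=1: eigenvector (2,1,2).
For λ=-1: eigenvector (1,0,1).
General solution: K_1e^(-2t)(0,0,1) + K_2e^(t)(2,1,2) + K_3e^(-t)(1,0,1).

x_1(t) = 2K_2e^(t) + K_3e^(-t), x_2(t) = K_2e^(t), x_3(t) = K_1e^(-2t) + 2K_2e^(t) + K_3e^(-t)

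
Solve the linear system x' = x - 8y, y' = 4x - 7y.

x(t) = c_1e^(-3t)sin(4t) - c_1e^(-3t)cos(4t) - c_2e^(-3t)sin(4t) - c_2e^(-3t)cos(4t), y(t) = -c_1e^(-3t)cos(4t) - c_2e^(-3t)sin(4t)

Coefficient matrix A = [[1, -8], [4, -7]].
Characteristic polynomial det(A - λI) = λ^2 + 6λ + 25 = 0.
Eigenvalues λ = -3 ± 4i (complex conjugate pair).
For λ=-3+4i: an eigenvector is (-1,-1) - i(1,0) = (-1 - i, -1).
A real fundamental pair from Re and Im of e^((-3+4i)t)v: X_1 = e^(-3t)(cos(4t)·(-1,-1) + sin(4t)·(1,0)), X_2 = e^(-3t)(sin(4t)·(-1,-1) - cos(4t)·(1,0)).
General solution: c_1X_1 + c_2X_2.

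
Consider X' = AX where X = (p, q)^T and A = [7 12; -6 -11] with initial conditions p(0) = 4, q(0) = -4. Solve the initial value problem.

p(t) = 4e^(-5t), q(t) = -4e^(-5t)

Coefficient matrix A = [[7, 12], [-6, -11]].
Characteristic polynomial det(A - λI) = λ^2 + 4λ - 5 = 0.
Eigenvalues λ = 1, -5.
For λ=1: (A-λI) row 1 is [6, 12], so an eigenvector is (2, -1).
For λ=-5: (A-λI) row 1 is [12, 12], so an eigenvector is (-1, 1).
General solution: c_1e^(t)(2,-1) + c_2e^(-5t)(-1,1).
Applying p(0)=4, q(0)=-4 gives c_1=0, c_2=-4.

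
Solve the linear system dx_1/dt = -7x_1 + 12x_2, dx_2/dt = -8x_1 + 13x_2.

x_1(t) = 3c_1e^(t) - c_2e^(5t), x_2(t) = 2c_1e^(t) - c_2e^(5t)

Coefficient matrix A = [[-7, 12], [-8, 13]].
Characteristic polynomial det(A - λI) = λ^2 - 6λ + 5 = 0.
Eigenvalues λ = 1, 5.
For λ=1: (A-λI) row 1 is [-8, 12], so an eigenvector is (3, 2).
For λ=5: (A-λI) row 1 is [-12, 12], so an eigenvector is (-1, -1).
General solution: c_1e^(t)(3,2) + c_2e^(5t)(-1,-1).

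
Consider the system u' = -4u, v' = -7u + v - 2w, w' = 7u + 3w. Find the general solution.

u(t) = C_3e^(-4t), v(t) = -C_1e^(3t) + C_2e^(t) + C_3e^(-4t), w(t) = C_1e^(3t) - C_3e^(-4t)

Coefficient matrix A = [[-4, 0, 0], [-7, 1, -2], [7, 0, 3]].
det(A - λI) = 0 gives eigenvalues λ = 3, 1, -4.
For λ=3: eigenvector (0,-1,1).
For λ=1: eigenvector (0,1,0).
For λ=-4: eigenvector (1,1,-1).
General solution: C_1e^(3t)(0,-1,1) + C_2e^(t)(0,1,0) + C_3e^(-4t)(1,1,-1).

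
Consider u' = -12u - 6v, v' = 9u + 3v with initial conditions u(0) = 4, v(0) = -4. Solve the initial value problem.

Coefficient matrix A = [[-12, -6], [9, 3]].
Characteristic polynomial det(A - λI) = λ^2 + 9λ + 18 = 0.
Eigenvalues λ = -6, -3.
For λ=-6: (A-λI) row 1 is [-6, -6], so an eigenvector is (-1, 1).
For λ=-3: (A-λI) row 1 is [-9, -6], so an eigenvector is (-2, 3).
General solution: c_1e^(-6t)(-1,1) + c_2e^(-3t)(-2,3).
Applying u(0)=4, v(0)=-4 gives c_1=-4, c_2=0.

u(t) = 4e^(-6t), v(t) = -4e^(-6t)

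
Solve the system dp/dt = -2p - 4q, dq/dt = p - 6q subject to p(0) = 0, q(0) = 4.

p(t) = -16te^(-4t), q(t) = -8te^(-4t) + 4e^(-4t)

Coefficient matrix A = [[-2, -4], [1, -6]].
Characteristic polynomial det(A - λI) = λ^2 + 8λ + 16 = 0.
Single eigenvalue λ = -4 with algebraic multiplicity 2.
Eigenvector v = (2,1); generalized eigenvector w with (A-λI)w=v is (-3,-2).
General solution: e^(-4t)[K_1·v + K_2·(t·v + w)].
Applying p(0)=0, q(0)=4 gives K_1=-12, K_2=-8.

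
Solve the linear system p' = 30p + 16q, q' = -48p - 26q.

p(t) = c_1e^(-2t) + 2c_2e^(6t), q(t) = -2c_1e^(-2t) - 3c_2e^(6t)

Coefficient matrix A = [[30, 16], [-48, -26]].
Characteristic polynomial det(A - λI) = λ^2 - 4λ - 12 = 0.
Eigenvalues λ = -2, 6.
For λ=-2: (A-λI) row 1 is [32, 16], so an eigenvector is (1, -2).
For λ=6: (A-λI) row 1 is [24, 16], so an eigenvector is (2, -3).
General solution: c_1e^(-2t)(1,-2) + c_2e^(6t)(2,-3).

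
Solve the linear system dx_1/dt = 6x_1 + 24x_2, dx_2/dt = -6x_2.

x_1(t) = -2K_1e^(-6t) + K_2e^(6t), x_2(t) = K_1e^(-6t)

Coefficient matrix A = [[6, 24], [0, -6]].
Characteristic polynomial det(A - λI) = λ^2 - 36 = 0.
Eigenvalues λ = -6, 6.
For λ=-6: (A-λI) row 1 is [12, 24], so an eigenvector is (-2, 1).
For λ=6: (A-λI) row 1 is [0, 24], so an eigenvector is (1, 0).
General solution: K_1e^(-6t)(-2,1) + K_2e^(6t)(1,0).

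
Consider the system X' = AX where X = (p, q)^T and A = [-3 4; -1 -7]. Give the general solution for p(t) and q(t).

p(t) = 2C_1e^(-5t) + 2C_2te^(-5t) + C_2e^(-5t), q(t) = -C_1e^(-5t) - C_2te^(-5t)

Coefficient matrix A = [[-3, 4], [-1, -7]].
Characteristic polynomial det(A - λI) = λ^2 + 10λ + 25 = 0.
Single eigenvalue λ = -5 with algebraic multiplicity 2.
Eigenvector v = (2,-1); generalized eigenvector w with (A-λI)w=v is (1,0).
General solution: e^(-5t)[C_1·v + C_2·(t·v + w)].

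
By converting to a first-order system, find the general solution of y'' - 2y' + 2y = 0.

y(t) = K_1e^(t)cos(t) + K_2e^(t)sin(t)

Let x_1 = y, x_2 = y'. Then x_1' = x_2 and x_2' = -2x_1 + 2x_2.
A = [[0,1],[-2,2]]; det(A-λI) = λ^2 - 2λ + 2.
Eigenvalues λ = 1 ± i.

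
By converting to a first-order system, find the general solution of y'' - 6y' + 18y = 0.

y(t) = K_1e^(3t)cos(3t) + K_2e^(3t)sin(3t)

Let x_1 = y, x_2 = y'. Then x_1' = x_2 and x_2' = -18x_1 + 6x_2.
A = [[0,1],[-18,6]]; det(A-λI) = λ^2 - 6λ + 18.
Eigenvalues λ = 3 ± 3i.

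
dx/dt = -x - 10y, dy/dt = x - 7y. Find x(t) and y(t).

Coefficient matrix A = [[-1, -10], [1, -7]].
Characteristic polynomial det(A - λI) = λ^2 + 8λ + 17 = 0.
Eigenvalues λ = -4 ± i (complex conjugate pair).
For λ=-4+i: an eigenvector is (1,0) - i(3,1) = (1 - 3i, 0 - i).
A real fundamental pair from Re and Im of e^((-4+i)t)v: X_1 = e^(-4t)(cos(t)·(1,0) + sin(t)·(3,1)), X_2 = e^(-4t)(sin(t)·(1,0) - cos(t)·(3,1)).
General solution: C_1X_1 + C_2X_2.

x(t) = 3C_1e^(-4t)sin(t) + C_1e^(-4t)cos(t) + C_2e^(-4t)sin(t) - 3C_2e^(-4t)cos(t), y(t) = C_1e^(-4t)sin(t) - C_2e^(-4t)cos(t)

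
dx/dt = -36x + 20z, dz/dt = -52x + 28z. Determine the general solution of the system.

Coefficient matrix A = [[-36, 20], [-52, 28]].
Characteristic polynomial det(A - λI) = λ^2 + 8λ + 32 = 0.
Eigenvalues λ = -4 ± 4i (complex conjugate pair).
For λ=-4+4i: an eigenvector is (-1,-2) - i(-2,-3) = (-1 + 2i, -2 + 3i).
A real fundamental pair from Re and Im of e^((-4+4i)t)v: X_1 = e^(-4t)(cos(4t)·(-1,-2) + sin(4t)·(-2,-3)), X_2 = e^(-4t)(sin(4t)·(-1,-2) - cos(4t)·(-2,-3)).
General solution: K_1X_1 + K_2X_2.

x(t) = -2K_1e^(-4t)sin(4t) - K_1e^(-4t)cos(4t) - K_2e^(-4t)sin(4t) + 2K_2e^(-4t)cos(4t), z(t) = -3K_1e^(-4t)sin(4t) - 2K_1e^(-4t)cos(4t) - 2K_2e^(-4t)sin(4t) + 3K_2e^(-4t)cos(4t)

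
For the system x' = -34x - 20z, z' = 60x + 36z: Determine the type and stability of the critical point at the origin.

saddle

A = [[-34,-20],[60,36]]; det(A-λI) = λ^2 - 2λ - 24.
λ = -4, 6: opposite signs.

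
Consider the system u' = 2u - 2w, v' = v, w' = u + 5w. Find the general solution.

u(t) = -K_1e^(4t) - 2K_3e^(3t), v(t) = K_2e^(t), w(t) = K_1e^(4t) + K_3e^(3t)

Coefficient matrix A = [[2, 0, -2], [0, 1, 0], [1, 0, 5]].
det(A - λI) = 0 gives eigenvalues λ = 4, 1, 3.
For λ=4: eigenvector (-1,0,1).
For λ=1: eigenvector (0,1,0).
For λ=3: eigenvector (-2,0,1).
General solution: K_1e^(4t)(-1,0,1) + K_2e^(t)(0,1,0) + K_3e^(3t)(-2,0,1).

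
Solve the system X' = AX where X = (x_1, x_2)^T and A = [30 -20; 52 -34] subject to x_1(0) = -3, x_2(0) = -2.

Coefficient matrix A = [[30, -20], [52, -34]].
Characteristic polynomial det(A - λI) = λ^2 + 4λ + 20 = 0.
Eigenvalues λ = -2 ± 4i (complex conjugate pair).
For λ=-2+4i: an eigenvector is (-1,-2) - i(2,3) = (-1 - 2i, -2 - 3i).
A real fundamental pair from Re and Im of e^((-2+4i)t)v: X_1 = e^(-2t)(cos(4t)·(-1,-2) + sin(4t)·(2,3)), X_2 = e^(-2t)(sin(4t)·(-1,-2) - cos(4t)·(2,3)).
General solution: c_1X_1 + c_2X_2.
Applying x_1(0)=-3, x_2(0)=-2 gives c_1=-5, c_2=4.

x_1(t) = -14e^(-2t)sin(4t) - 3e^(-2t)cos(4t), x_2(t) = -23e^(-2t)sin(4t) - 2e^(-2t)cos(4t)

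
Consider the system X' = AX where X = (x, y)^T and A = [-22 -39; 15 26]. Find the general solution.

x(t) = -3K_1e^(2t)sin(3t) + 2K_1e^(2t)cos(3t) + 2K_2e^(2t)sin(3t) + 3K_2e^(2t)cos(3t), y(t) = 2K_1e^(2t)sin(3t) - K_1e^(2t)cos(3t) - K_2e^(2t)sin(3t) - 2K_2e^(2t)cos(3t)

Coefficient matrix A = [[-22, -39], [15, 26]].
Characteristic polynomial det(A - λI) = λ^2 - 4λ + 13 = 0.
Eigenvalues λ = 2 ± 3i (complex conjugate pair).
For λ=2+3i: an eigenvector is (2,-1) - i(-3,2) = (2 + 3i, -1 - 2i).
A real fundamental pair from Re and Im of e^((2+3i)t)v: X_1 = e^(2t)(cos(3t)·(2,-1) + sin(3t)·(-3,2)), X_2 = e^(2t)(sin(3t)·(2,-1) - cos(3t)·(-3,2)).
General solution: K_1X_1 + K_2X_2.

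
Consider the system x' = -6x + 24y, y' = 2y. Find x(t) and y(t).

Coefficient matrix A = [[-6, 24], [0, 2]].
Characteristic polynomial det(A - λI) = λ^2 + 4λ - 12 = 0.
Eigenvalues λ = -6, 2.
For λ=-6: (A-λI) row 1 is [0, 24], so an eigenvector is (-1, 0).
For λ=2: (A-λI) row 1 is [-8, 24], so an eigenvector is (-3, -1).
General solution: C_1e^(-6t)(-1,0) + C_2e^(2t)(-3,-1).

x(t) = -C_1e^(-6t) - 3C_2e^(2t), y(t) = -C_2e^(2t)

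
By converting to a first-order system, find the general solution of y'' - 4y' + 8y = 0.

y(t) = c_1e^(2t)cos(2t) + c_2e^(2t)sin(2t)

Let x_1 = y, x_2 = y'. Then x_1' = x_2 and x_2' = -8x_1 + 4x_2.
A = [[0,1],[-8,4]]; det(A-λI) = λ^2 - 4λ + 8.
Eigenvalues λ = 2 ± 2i.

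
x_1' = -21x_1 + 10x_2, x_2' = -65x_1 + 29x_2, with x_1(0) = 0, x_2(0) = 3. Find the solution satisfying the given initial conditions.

x_1(t) = 6e^(4t)sin(5t), x_2(t) = 15e^(4t)sin(5t) + 3e^(4t)cos(5t)

Coefficient matrix A = [[-21, 10], [-65, 29]].
Characteristic polynomial det(A - λI) = λ^2 - 8λ + 41 = 0.
Eigenvalues λ = 4 ± 5i (complex conjugate pair).
For λ=4+5i: an eigenvector is (-1,-2) - i(1,3) = (-1 - i, -2 - 3i).
A real fundamental pair from Re and Im of e^((4+5i)t)v: X_1 = e^(4t)(cos(5t)·(-1,-2) + sin(5t)·(1,3)), X_2 = e^(4t)(sin(5t)·(-1,-2) - cos(5t)·(1,3)).
General solution: C_1X_1 + C_2X_2.
Applying x_1(0)=0, x_2(0)=3 gives C_1=3, C_2=-3.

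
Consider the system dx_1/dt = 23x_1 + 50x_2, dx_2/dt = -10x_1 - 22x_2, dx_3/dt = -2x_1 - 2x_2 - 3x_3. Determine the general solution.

x_1(t) = -2C_1e^(-2t) + 5C_2e^(3t), x_2(t) = C_1e^(-2t) - 2C_2e^(3t), x_3(t) = 2C_1e^(-2t) - C_2e^(3t) + C_3e^(-3t)

Coefficient matrix A = [[23, 50, 0], [-10, -22, 0], [-2, -2, -3]].
det(A - λI) = 0 gives eigenvalues λ = -2, 3, -3.
For λ=-2: eigenvector (-2,1,2).
For λ=3: eigenvector (5,-2,-1).
For λ=-3: eigenvector (0,0,1).
General solution: C_1e^(-2t)(-2,1,2) + C_2e^(3t)(5,-2,-1) + C_3e^(-3t)(0,0,1).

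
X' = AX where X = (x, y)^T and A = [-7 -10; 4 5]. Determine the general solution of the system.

Coefficient matrix A = [[-7, -10], [4, 5]].
Characteristic polynomial det(A - λI) = λ^2 + 2λ + 5 = 0.
Eigenvalues λ = -1 ± 2i (complex conjugate pair).
For λ=-1+2i: an eigenvector is (1,-1) - i(2,-1) = (1 - 2i, -1 + i).
A real fundamental pair from Re and Im of e^((-1+2i)t)v: X_1 = e^(-t)(cos(2t)·(1,-1) + sin(2t)·(2,-1)), X_2 = e^(-t)(sin(2t)·(1,-1) - cos(2t)·(2,-1)).
General solution: c_1X_1 + c_2X_2.

x(t) = 2c_1e^(-t)sin(2t) + c_1e^(-t)cos(2t) + c_2e^(-t)sin(2t) - 2c_2e^(-t)cos(2t), y(t) = -c_1e^(-t)sin(2t) - c_1e^(-t)cos(2t) - c_2e^(-t)sin(2t) + c_2e^(-t)cos(2t)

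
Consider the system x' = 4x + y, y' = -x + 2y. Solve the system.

x(t) = -K_1e^(3t) - K_2te^(3t) + 2K_2e^(3t), y(t) = K_1e^(3t) + K_2te^(3t) - 3K_2e^(3t)

Coefficient matrix A = [[4, 1], [-1, 2]].
Characteristic polynomial det(A - λI) = λ^2 - 6λ + 9 = 0.
Single eigenvalue λ = 3 with algebraic multiplicity 2.
Eigenvector v = (-1,1); generalized eigenvector w with (A-λI)w=v is (2,-3).
General solution: e^(3t)[K_1·v + K_2·(t·v + w)].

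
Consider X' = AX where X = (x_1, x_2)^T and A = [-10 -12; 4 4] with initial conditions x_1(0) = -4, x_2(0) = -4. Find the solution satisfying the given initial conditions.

Coefficient matrix A = [[-10, -12], [4, 4]].
Characteristic polynomial det(A - λI) = λ^2 + 6λ + 8 = 0.
Eigenvalues λ = -2, -4.
For λ=-2: (A-λI) row 1 is [-8, -12], so an eigenvector is (-3, 2).
For λ=-4: (A-λI) row 1 is [-6, -12], so an eigenvector is (2, -1).
General solution: K_1e^(-2t)(-3,2) + K_2e^(-4t)(2,-1).
Applying x_1(0)=-4, x_2(0)=-4 gives K_1=-12, K_2=-20.

x_1(t) = 36e^(-2t) - 40e^(-4t), x_2(t) = -24e^(-2t) + 20e^(-4t)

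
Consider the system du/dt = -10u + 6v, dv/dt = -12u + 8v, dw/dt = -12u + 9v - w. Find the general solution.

Coefficient matrix A = [[-10, 6, 0], [-12, 8, 0], [-12, 9, -1]].
det(A - λI) = 0 gives eigenvalues λ = 2, -4, -1.
For λ=2: eigenvector (1,2,2).
For λ=-4: eigenvector (1,1,1).
For λ=-1: eigenvector (0,0,1).
General solution: K_1e^(2t)(1,2,2) + K_2e^(-4t)(1,1,1) + K_3e^(-t)(0,0,1).

u(t) = K_1e^(2t) + K_2e^(-4t), v(t) = 2K_1e^(2t) + K_2e^(-4t), w(t) = 2K_1e^(2t) + K_2e^(-4t) + K_3e^(-t)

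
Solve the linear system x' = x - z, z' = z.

x(t) = c_1e^(t) + c_2te^(t) + c_2e^(t), z(t) = -c_2e^(t)

Coefficient matrix A = [[1, -1], [0, 1]].
Characteristic polynomial det(A - λI) = λ^2 - 2λ + 1 = 0.
Single eigenvalue λ = 1 with algebraic multiplicity 2.
Eigenvector v = (1,0); generalized eigenvector w with (A-λI)w=v is (1,-1).
General solution: e^(t)[c_1·v + c_2·(t·v + w)].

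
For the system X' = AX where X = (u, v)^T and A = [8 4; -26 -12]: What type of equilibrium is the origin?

A = [[8,4],[-26,-12]]; det(A-λI) = λ^2 + 4λ + 8.
λ = -2 ± 2i: negative real part.

stable spiral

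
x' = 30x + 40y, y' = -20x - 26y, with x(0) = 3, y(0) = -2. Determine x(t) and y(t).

Coefficient matrix A = [[30, 40], [-20, -26]].
Characteristic polynomial det(A - λI) = λ^2 - 4λ + 20 = 0.
Eigenvalues λ = 2 ± 4i (complex conjugate pair).
For λ=2+4i: an eigenvector is (-3,2) - i(-1,1) = (-3 + i, 2 - i).
A real fundamental pair from Re and Im of e^((2+4i)t)v: X_1 = e^(2t)(cos(4t)·(-3,2) + sin(4t)·(-1,1)), X_2 = e^(2t)(sin(4t)·(-3,2) - cos(4t)·(-1,1)).
General solution: K_1X_1 + K_2X_2.
Applying x(0)=3, y(0)=-2 gives K_1=-1, K_2=0.

x(t) = e^(2t)sin(4t) + 3e^(2t)cos(4t), y(t) = -e^(2t)sin(4t) - 2e^(2t)cos(4t)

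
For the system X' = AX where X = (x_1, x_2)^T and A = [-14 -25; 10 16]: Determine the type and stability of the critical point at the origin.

A = [[-14,-25],[10,16]]; det(A-λI) = λ^2 - 2λ + 26.
λ = 1 ± 5i: positive real part.

unstable spiral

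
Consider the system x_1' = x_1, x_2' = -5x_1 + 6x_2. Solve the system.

x_1(t) = -C_1e^(t), x_2(t) = -C_1e^(t) + C_2e^(6t)

Coefficient matrix A = [[1, 0], [-5, 6]].
Characteristic polynomial det(A - λI) = λ^2 - 7λ + 6 = 0.
Eigenvalues λ = 1, 6.
For λ=1: (A-λI) row 2 is [-5, 5], so an eigenvector is (-1, -1).
For λ=6: (A-λI) row 1 is [-5, 0], so an eigenvector is (0, 1).
General solution: C_1e^(t)(-1,-1) + C_2e^(6t)(0,1).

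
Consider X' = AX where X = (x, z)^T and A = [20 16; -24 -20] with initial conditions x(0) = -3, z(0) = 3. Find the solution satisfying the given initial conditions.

Coefficient matrix A = [[20, 16], [-24, -20]].
Characteristic polynomial det(A - λI) = λ^2 - 16 = 0.
Eigenvalues λ = -4, 4.
For λ=-4: (A-λI) row 1 is [24, 16], so an eigenvector is (2, -3).
For λ=4: (A-λI) row 1 is [16, 16], so an eigenvector is (1, -1).
General solution: c_1e^(-4t)(2,-3) + c_2e^(4t)(1,-1).
Applying x(0)=-3, z(0)=3 gives c_1=0, c_2=-3.

x(t) = -3e^(4t), z(t) = 3e^(4t)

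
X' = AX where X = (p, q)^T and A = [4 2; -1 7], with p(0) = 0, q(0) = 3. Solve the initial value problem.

p(t) = 6e^(6t) - 6e^(5t), q(t) = 6e^(6t) - 3e^(5t)

Coefficient matrix A = [[4, 2], [-1, 7]].
Characteristic polynomial det(A - λI) = λ^2 - 11λ + 30 = 0.
Eigenvalues λ = 6, 5.
For λ=6: (A-λI) row 1 is [-2, 2], so an eigenvector is (-1, -1).
For λ=5: (A-λI) row 1 is [-1, 2], so an eigenvector is (-2, -1).
General solution: c_1e^(6t)(-1,-1) + c_2e^(5t)(-2,-1).
Applying p(0)=0, q(0)=3 gives c_1=-6, c_2=3.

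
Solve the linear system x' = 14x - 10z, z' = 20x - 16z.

x(t) = -K_1e^(-6t) + K_2e^(4t), z(t) = -2K_1e^(-6t) + K_2e^(4t)

Coefficient matrix A = [[14, -10], [20, -16]].
Characteristic polynomial det(A - λI) = λ^2 + 2λ - 24 = 0.
Eigenvalues λ = -6, 4.
For λ=-6: (A-λI) row 1 is [20, -10], so an eigenvector is (-1, -2).
For λ=4: (A-λI) row 1 is [10, -10], so an eigenvector is (1, 1).
General solution: K_1e^(-6t)(-1,-2) + K_2e^(4t)(1,1).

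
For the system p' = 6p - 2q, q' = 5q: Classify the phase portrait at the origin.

A = [[6,-2],[0,5]]; det(A-λI) = λ^2 - 11λ + 30.
λ = 5, 6: both positive.

unstable node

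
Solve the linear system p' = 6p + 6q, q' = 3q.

p(t) = 2C_1e^(3t) + C_2e^(6t), q(t) = -C_1e^(3t)

Coefficient matrix A = [[6, 6], [0, 3]].
Characteristic polynomial det(A - λI) = λ^2 - 9λ + 18 = 0.
Eigenvalues λ = 3, 6.
For λ=3: (A-λI) row 1 is [3, 6], so an eigenvector is (2, -1).
For λ=6: (A-λI) row 1 is [0, 6], so an eigenvector is (1, 0).
General solution: C_1e^(3t)(2,-1) + C_2e^(6t)(1,0).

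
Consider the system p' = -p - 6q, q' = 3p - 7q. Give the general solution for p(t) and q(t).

p(t) = C_1e^(-4t)sin(3t) - C_1e^(-4t)cos(3t) - C_2e^(-4t)sin(3t) - C_2e^(-4t)cos(3t), q(t) = -C_1e^(-4t)cos(3t) - C_2e^(-4t)sin(3t)

Coefficient matrix A = [[-1, -6], [3, -7]].
Characteristic polynomial det(A - λI) = λ^2 + 8λ + 25 = 0.
Eigenvalues λ = -4 ± 3i (complex conjugate pair).
For λ=-4+3i: an eigenvector is (-1,-1) - i(1,0) = (-1 - i, -1).
A real fundamental pair from Re and Im of e^((-4+3i)t)v: X_1 = e^(-4t)(cos(3t)·(-1,-1) + sin(3t)·(1,0)), X_2 = e^(-4t)(sin(3t)·(-1,-1) - cos(3t)·(1,0)).
General solution: C_1X_1 + C_2X_2.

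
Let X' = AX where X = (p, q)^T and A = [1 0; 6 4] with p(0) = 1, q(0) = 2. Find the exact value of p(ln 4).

A = [[1,0],[6,4]]; eigenvalues λ = 4, 1.
Eigenvectors: (0,1) for λ=4, (-1,2) for λ=1.
From the initial condition, c_1 = 4, c_2 = -1.
p(ln 4) = (4)(4^4)(0) + (-1)(4^1)(-1) = 4.

4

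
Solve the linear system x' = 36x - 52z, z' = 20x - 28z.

x(t) = -3K_1e^(4t)sin(4t) - 2K_1e^(4t)cos(4t) - 2K_2e^(4t)sin(4t) + 3K_2e^(4t)cos(4t), z(t) = -2K_1e^(4t)sin(4t) - K_1e^(4t)cos(4t) - K_2e^(4t)sin(4t) + 2K_2e^(4t)cos(4t)

Coefficient matrix A = [[36, -52], [20, -28]].
Characteristic polynomial det(A - λI) = λ^2 - 8λ + 32 = 0.
Eigenvalues λ = 4 ± 4i (complex conjugate pair).
For λ=4+4i: an eigenvector is (-2,-1) - i(-3,-2) = (-2 + 3i, -1 + 2i).
A real fundamental pair from Re and Im of e^((4+4i)t)v: X_1 = e^(4t)(cos(4t)·(-2,-1) + sin(4t)·(-3,-2)), X_2 = e^(4t)(sin(4t)·(-2,-1) - cos(4t)·(-3,-2)).
General solution: K_1X_1 + K_2X_2.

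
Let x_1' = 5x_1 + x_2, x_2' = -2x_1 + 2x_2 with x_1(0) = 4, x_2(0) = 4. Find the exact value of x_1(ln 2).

128

A = [[5,1],[-2,2]]; eigenvalues λ = 4, 3.
Eigenvectors: (-1,1) for λ=4, (-1,2) for λ=3.
From the initial condition, c_1 = -12, c_2 = 8.
x_1(ln 2) = (-12)(2^4)(-1) + (8)(2^3)(-1) = 128.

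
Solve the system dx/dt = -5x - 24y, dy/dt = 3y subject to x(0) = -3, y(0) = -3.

Coefficient matrix A = [[-5, -24], [0, 3]].
Characteristic polynomial det(A - λI) = λ^2 + 2λ - 15 = 0.
Eigenvalues λ = -5, 3.
For λ=-5: (A-λI) row 1 is [0, -24], so an eigenvector is (-1, 0).
For λ=3: (A-λI) row 1 is [-8, -24], so an eigenvector is (3, -1).
General solution: K_1e^(-5t)(-1,0) + K_2e^(3t)(3,-1).
Applying x(0)=-3, y(0)=-3 gives K_1=12, K_2=3.

x(t) = 9e^(3t) - 12e^(-5t), y(t) = -3e^(3t)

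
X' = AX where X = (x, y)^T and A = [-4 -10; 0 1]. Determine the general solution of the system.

Coefficient matrix A = [[-4, -10], [0, 1]].
Characteristic polynomial det(A - λI) = λ^2 + 3λ - 4 = 0.
Eigenvalues λ = 1, -4.
For λ=1: (A-λI) row 1 is [-5, -10], so an eigenvector is (-2, 1).
For λ=-4: (A-λI) row 1 is [0, -10], so an eigenvector is (-1, 0).
General solution: C_1e^(t)(-2,1) + C_2e^(-4t)(-1,0).

x(t) = -2C_1e^(t) - C_2e^(-4t), y(t) = C_1e^(t)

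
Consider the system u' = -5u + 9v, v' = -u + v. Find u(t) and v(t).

Coefficient matrix A = [[-5, 9], [-1, 1]].
Characteristic polynomial det(A - λI) = λ^2 + 4λ + 4 = 0.
Single eigenvalue λ = -2 with algebraic multiplicity 2.
Eigenvector v = (3,1); generalized eigenvector w with (A-λI)w=v is (-1,0).
General solution: e^(-2t)[C_1·v + C_2·(t·v + w)].

u(t) = 3C_1e^(-2t) + 3C_2te^(-2t) - C_2e^(-2t), v(t) = C_1e^(-2t) + C_2te^(-2t)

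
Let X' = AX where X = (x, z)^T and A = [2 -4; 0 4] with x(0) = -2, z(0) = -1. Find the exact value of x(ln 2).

16

A = [[2,-4],[0,4]]; eigenvalues λ = 2, 4.
Eigenvectors: (1,0) for λ=2, (2,-1) for λ=4.
From the initial condition, c_1 = -4, c_2 = 1.
x(ln 2) = (-4)(2^2)(1) + (1)(2^4)(2) = 16.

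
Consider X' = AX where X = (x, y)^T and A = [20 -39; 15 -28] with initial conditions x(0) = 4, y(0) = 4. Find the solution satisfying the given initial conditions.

x(t) = -20e^(-4t)sin(3t) + 4e^(-4t)cos(3t), y(t) = -12e^(-4t)sin(3t) + 4e^(-4t)cos(3t)

Coefficient matrix A = [[20, -39], [15, -28]].
Characteristic polynomial det(A - λI) = λ^2 + 8λ + 25 = 0.
Eigenvalues λ = -4 ± 3i (complex conjugate pair).
For λ=-4+3i: an eigenvector is (-2,-1) - i(-3,-2) = (-2 + 3i, -1 + 2i).
A real fundamental pair from Re and Im of e^((-4+3i)t)v: X_1 = e^(-4t)(cos(3t)·(-2,-1) + sin(3t)·(-3,-2)), X_2 = e^(-4t)(sin(3t)·(-2,-1) - cos(3t)·(-3,-2)).
General solution: c_1X_1 + c_2X_2.
Applying x(0)=4, y(0)=4 gives c_1=4, c_2=4.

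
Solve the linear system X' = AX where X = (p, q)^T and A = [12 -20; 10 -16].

Coefficient matrix A = [[12, -20], [10, -16]].
Characteristic polynomial det(A - λI) = λ^2 + 4λ + 8 = 0.
Eigenvalues λ = -2 ± 2i (complex conjugate pair).
For λ=-2+2i: an eigenvector is (-3,-2) - i(-1,-1) = (-3 + i, -2 + i).
A real fundamental pair from Re and Im of e^((-2+2i)t)v: X_1 = e^(-2t)(cos(2t)·(-3,-2) + sin(2t)·(-1,-1)), X_2 = e^(-2t)(sin(2t)·(-3,-2) - cos(2t)·(-1,-1)).
General solution: c_1X_1 + c_2X_2.

p(t) = -c_1e^(-2t)sin(2t) - 3c_1e^(-2t)cos(2t) - 3c_2e^(-2t)sin(2t) + c_2e^(-2t)cos(2t), q(t) = -c_1e^(-2t)sin(2t) - 2c_1e^(-2t)cos(2t) - 2c_2e^(-2t)sin(2t) + c_2e^(-2t)cos(2t)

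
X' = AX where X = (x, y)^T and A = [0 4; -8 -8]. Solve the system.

Coefficient matrix A = [[0, 4], [-8, -8]].
Characteristic polynomial det(A - λI) = λ^2 + 8λ + 32 = 0.
Eigenvalues λ = -4 ± 4i (complex conjugate pair).
For λ=-4+4i: an eigenvector is (0,1) - i(1,-1) = (0 - i, 1 + i).
A real fundamental pair from Re and Im of e^((-4+4i)t)v: X_1 = e^(-4t)(cos(4t)·(0,1) + sin(4t)·(1,-1)), X_2 = e^(-4t)(sin(4t)·(0,1) - cos(4t)·(1,-1)).
General solution: K_1X_1 + K_2X_2.

x(t) = K_1e^(-4t)sin(4t) - K_2e^(-4t)cos(4t), y(t) = -K_1e^(-4t)sin(4t) + K_1e^(-4t)cos(4t) + K_2e^(-4t)sin(4t) + K_2e^(-4t)cos(4t)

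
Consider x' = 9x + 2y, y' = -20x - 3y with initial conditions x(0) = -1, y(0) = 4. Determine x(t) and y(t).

Coefficient matrix A = [[9, 2], [-20, -3]].
Characteristic polynomial det(A - λI) = λ^2 - 6λ + 13 = 0.
Eigenvalues λ = 3 ± 2i (complex conjugate pair).
For λ=3+2i: an eigenvector is (-1,3) - i(0,1) = (-1, 3 - i).
A real fundamental pair from Re and Im of e^((3+2i)t)v: X_1 = e^(3t)(cos(2t)·(-1,3) + sin(2t)·(0,1)), X_2 = e^(3t)(sin(2t)·(-1,3) - cos(2t)·(0,1)).
General solution: C_1X_1 + C_2X_2.
Applying x(0)=-1, y(0)=4 gives C_1=1, C_2=-1.

x(t) = e^(3t)sin(2t) - e^(3t)cos(2t), y(t) = -2e^(3t)sin(2t) + 4e^(3t)cos(2t)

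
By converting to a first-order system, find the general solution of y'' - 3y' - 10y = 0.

y(t) = c_1e^(-2t) + c_2e^(5t)

Let x_1 = y, x_2 = y'. Then x_1' = x_2 and x_2' = 10x_1 + 3x_2.
A = [[0,1],[10,3]]; det(A-λI) = λ^2 - 3λ - 10.
Eigenvalues λ = -2, 5 with eigenvectors (1,-2), (1,5).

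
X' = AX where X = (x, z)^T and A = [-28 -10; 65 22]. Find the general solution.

Coefficient matrix A = [[-28, -10], [65, 22]].
Characteristic polynomial det(A - λI) = λ^2 + 6λ + 34 = 0.
Eigenvalues λ = -3 ± 5i (complex conjugate pair).
For λ=-3+5i: an eigenvector is (-1,2) - i(1,-3) = (-1 - i, 2 + 3i).
A real fundamental pair from Re and Im of e^((-3+5i)t)v: X_1 = e^(-3t)(cos(5t)·(-1,2) + sin(5t)·(1,-3)), X_2 = e^(-3t)(sin(5t)·(-1,2) - cos(5t)·(1,-3)).
General solution: c_1X_1 + c_2X_2.

x(t) = c_1e^(-3t)sin(5t) - c_1e^(-3t)cos(5t) - c_2e^(-3t)sin(5t) - c_2e^(-3t)cos(5t), z(t) = -3c_1e^(-3t)sin(5t) + 2c_1e^(-3t)cos(5t) + 2c_2e^(-3t)sin(5t) + 3c_2e^(-3t)cos(5t)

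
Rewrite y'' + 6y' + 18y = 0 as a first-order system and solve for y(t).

Let x_1 = y, x_2 = y'. Then x_1' = x_2 and x_2' = -18x_1 - 6x_2.
A = [[0,1],[-18,-6]]; det(A-λI) = λ^2 + 6λ + 18.
Eigenvalues λ = -3 ± 3i.

y(t) = C_1e^(-3t)cos(3t) + C_2e^(-3t)sin(3t)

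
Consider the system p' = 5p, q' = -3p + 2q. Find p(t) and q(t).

Coefficient matrix A = [[5, 0], [-3, 2]].
Characteristic polynomial det(A - λI) = λ^2 - 7λ + 10 = 0.
Eigenvalues λ = 2, 5.
For λ=2: (A-λI) row 1 is [3, 0], so an eigenvector is (0, 1).
For λ=5: (A-λI) row 2 is [-3, -3], so an eigenvector is (1, -1).
General solution: c_1e^(2t)(0,1) + c_2e^(5t)(1,-1).

p(t) = c_2e^(5t), q(t) = c_1e^(2t) - c_2e^(5t)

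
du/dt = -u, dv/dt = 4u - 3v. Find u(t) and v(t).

Coefficient matrix A = [[-1, 0], [4, -3]].
Characteristic polynomial det(A - λI) = λ^2 + 4λ + 3 = 0.
Eigenvalues λ = -1, -3.
For λ=-1: (A-λI) row 2 is [4, -2], so an eigenvector is (1, 2).
For λ=-3: (A-λI) row 1 is [2, 0], so an eigenvector is (0, -1).
General solution: C_1e^(-t)(1,2) + C_2e^(-3t)(0,-1).

u(t) = C_1e^(-t), v(t) = 2C_1e^(-t) - C_2e^(-3t)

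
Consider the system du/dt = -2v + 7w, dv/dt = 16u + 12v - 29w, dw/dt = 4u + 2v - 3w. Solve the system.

Coefficient matrix A = [[0, -2, 7], [16, 12, -29], [4, 2, -3]].
det(A - λI) = 0 gives eigenvalues λ = 4, 2, 3.
For λ=4: eigenvector (1,-2,0).
For λ=2: eigenvector (2,-9,-2).
For λ=3: eigenvector (-1,5,1).
General solution: C_1e^(4t)(1,-2,0) + C_2e^(2t)(2,-9,-2) + C_3e^(3t)(-1,5,1).

u(t) = C_1e^(4t) + 2C_2e^(2t) - C_3e^(3t), v(t) = -2C_1e^(4t) - 9C_2e^(2t) + 5C_3e^(3t), w(t) = -2C_2e^(2t) + C_3e^(3t)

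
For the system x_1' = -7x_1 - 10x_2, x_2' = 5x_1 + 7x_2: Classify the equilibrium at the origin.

center

A = [[-7,-10],[5,7]]; det(A-λI) = λ^2 + 1.
λ = 0 ± i: zero real part.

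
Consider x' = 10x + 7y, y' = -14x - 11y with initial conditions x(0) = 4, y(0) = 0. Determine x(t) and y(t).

Coefficient matrix A = [[10, 7], [-14, -11]].
Characteristic polynomial det(A - λI) = λ^2 + λ - 12 = 0.
Eigenvalues λ = 3, -4.
For λ=3: (A-λI) row 1 is [7, 7], so an eigenvector is (1, -1).
For λ=-4: (A-λI) row 1 is [14, 7], so an eigenvector is (1, -2).
General solution: c_1e^(3t)(1,-1) + c_2e^(-4t)(1,-2).
Applying x(0)=4, y(0)=0 gives c_1=8, c_2=-4.

x(t) = 8e^(3t) - 4e^(-4t), y(t) = -8e^(3t) + 8e^(-4t)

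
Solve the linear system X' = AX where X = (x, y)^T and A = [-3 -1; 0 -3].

x(t) = -c_1e^(-3t) - c_2te^(-3t) - 2c_2e^(-3t), y(t) = c_2e^(-3t)

Coefficient matrix A = [[-3, -1], [0, -3]].
Characteristic polynomial det(A - λI) = λ^2 + 6λ + 9 = 0.
Single eigenvalue λ = -3 with algebraic multiplicity 2.
Eigenvector v = (-1,0); generalized eigenvector w with (A-λI)w=v is (-2,1).
General solution: e^(-3t)[c_1·v + c_2·(t·v + w)].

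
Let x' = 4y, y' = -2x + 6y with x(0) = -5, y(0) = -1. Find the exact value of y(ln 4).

704

A = [[0,4],[-2,6]]; eigenvalues λ = 2, 4.
Eigenvectors: (-2,-1) for λ=2, (1,1) for λ=4.
From the initial condition, c_1 = 4, c_2 = 3.
y(ln 4) = (4)(4^2)(-1) + (3)(4^4)(1) = 704.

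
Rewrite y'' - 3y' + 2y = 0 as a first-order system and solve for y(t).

y(t) = C_1e^(2t) + C_2e^(t)

Let x_1 = y, x_2 = y'. Then x_1' = x_2 and x_2' = -2x_1 + 3x_2.
A = [[0,1],[-2,3]]; det(A-λI) = λ^2 - 3λ + 2.
Eigenvalues λ = 2, 1 with eigenvectors (1,2), (1,1).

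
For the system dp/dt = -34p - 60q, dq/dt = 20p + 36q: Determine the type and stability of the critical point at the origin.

saddle

A = [[-34,-60],[20,36]]; det(A-λI) = λ^2 - 2λ - 24.
λ = 6, -4: opposite signs.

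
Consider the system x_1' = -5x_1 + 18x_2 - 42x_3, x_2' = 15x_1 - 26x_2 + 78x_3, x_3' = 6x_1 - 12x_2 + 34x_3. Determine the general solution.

Coefficient matrix A = [[-5, 18, -42], [15, -26, 78], [6, -12, 34]].
det(A - λI) = 0 gives eigenvalues λ = 4, -2, 1.
For λ=4: eigenvector (2,1,0).
For λ=-2: eigenvector (-2,2,1).
For λ=1: eigenvector (5,-3,-2).
General solution: K_1e^(4t)(2,1,0) + K_2e^(-2t)(-2,2,1) + K_3e^(t)(5,-3,-2).

x_1(t) = 2K_1e^(4t) - 2K_2e^(-2t) + 5K_3e^(t), x_2(t) = K_1e^(4t) + 2K_2e^(-2t) - 3K_3e^(t), x_3(t) = K_2e^(-2t) - 2K_3e^(t)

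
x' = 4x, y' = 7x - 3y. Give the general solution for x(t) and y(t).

x(t) = c_2e^(4t), y(t) = -c_1e^(-3t) + c_2e^(4t)

Coefficient matrix A = [[4, 0], [7, -3]].
Characteristic polynomial det(A - λI) = λ^2 - λ - 12 = 0.
Eigenvalues λ = -3, 4.
For λ=-3: (A-λI) row 1 is [7, 0], so an eigenvector is (0, -1).
For λ=4: (A-λI) row 2 is [7, -7], so an eigenvector is (1, 1).
General solution: c_1e^(-3t)(0,-1) + c_2e^(4t)(1,1).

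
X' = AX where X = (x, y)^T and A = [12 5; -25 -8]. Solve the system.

Coefficient matrix A = [[12, 5], [-25, -8]].
Characteristic polynomial det(A - λI) = λ^2 - 4λ + 29 = 0.
Eigenvalues λ = 2 ± 5i (complex conjugate pair).
For λ=2+5i: an eigenvector is (0,-1) - i(-1,2) = (0 + i, -1 - 2i).
A real fundamental pair from Re and Im of e^((2+5i)t)v: X_1 = e^(2t)(cos(5t)·(0,-1) + sin(5t)·(-1,2)), X_2 = e^(2t)(sin(5t)·(0,-1) - cos(5t)·(-1,2)).
General solution: c_1X_1 + c_2X_2.

x(t) = -c_1e^(2t)sin(5t) + c_2e^(2t)cos(5t), y(t) = 2c_1e^(2t)sin(5t) - c_1e^(2t)cos(5t) - c_2e^(2t)sin(5t) - 2c_2e^(2t)cos(5t)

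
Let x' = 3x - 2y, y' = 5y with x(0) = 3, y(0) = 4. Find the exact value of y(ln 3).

A = [[3,-2],[0,5]]; eigenvalues λ = 5, 3.
Eigenvectors: (1,-1) for λ=5, (1,0) for λ=3.
From the initial condition, c_1 = -4, c_2 = 7.
y(ln 3) = (-4)(3^5)(-1) + (7)(3^3)(0) = 972.

972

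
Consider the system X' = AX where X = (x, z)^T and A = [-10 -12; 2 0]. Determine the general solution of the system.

x(t) = 2c_1e^(-4t) + 3c_2e^(-6t), z(t) = -c_1e^(-4t) - c_2e^(-6t)

Coefficient matrix A = [[-10, -12], [2, 0]].
Characteristic polynomial det(A - λI) = λ^2 + 10λ + 24 = 0.
Eigenvalues λ = -4, -6.
For λ=-4: (A-λI) row 1 is [-6, -12], so an eigenvector is (2, -1).
For λ=-6: (A-λI) row 1 is [-4, -12], so an eigenvector is (3, -1).
General solution: c_1e^(-4t)(2,-1) + c_2e^(-6t)(3,-1).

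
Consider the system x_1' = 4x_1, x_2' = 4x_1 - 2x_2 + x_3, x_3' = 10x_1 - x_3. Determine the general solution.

Coefficient matrix A = [[4, 0, 0], [4, -2, 1], [10, 0, -1]].
det(A - λI) = 0 gives eigenvalues λ = 4, -2, -1.
For λ=4: eigenvector (1,1,2).
For λ=-2: eigenvector (0,1,0).
For λ=-1: eigenvector (0,1,1).
General solution: K_1e^(4t)(1,1,2) + K_2e^(-2t)(0,1,0) + K_3e^(-t)(0,1,1).

x_1(t) = K_1e^(4t), x_2(t) = K_1e^(4t) + K_2e^(-2t) + K_3e^(-t), x_3(t) = 2K_1e^(4t) + K_3e^(-t)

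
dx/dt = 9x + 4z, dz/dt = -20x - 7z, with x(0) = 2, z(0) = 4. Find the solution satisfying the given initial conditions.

x(t) = 8e^(t)sin(4t) + 2e^(t)cos(4t), z(t) = -18e^(t)sin(4t) + 4e^(t)cos(4t)

Coefficient matrix A = [[9, 4], [-20, -7]].
Characteristic polynomial det(A - λI) = λ^2 - 2λ + 17 = 0.
Eigenvalues λ = 1 ± 4i (complex conjugate pair).
For λ=1+4i: an eigenvector is (0,1) - i(1,-2) = (0 - i, 1 + 2i).
A real fundamental pair from Re and Im of e^((1+4i)t)v: X_1 = e^(t)(cos(4t)·(0,1) + sin(4t)·(1,-2)), X_2 = e^(t)(sin(4t)·(0,1) - cos(4t)·(1,-2)).
General solution: K_1X_1 + K_2X_2.
Applying x(0)=2, z(0)=4 gives K_1=8, K_2=-2.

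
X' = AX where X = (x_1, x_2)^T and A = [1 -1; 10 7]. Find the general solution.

x_1(t) = c_1e^(4t)sin(t) - c_2e^(4t)cos(t), x_2(t) = -3c_1e^(4t)sin(t) - c_1e^(4t)cos(t) - c_2e^(4t)sin(t) + 3c_2e^(4t)cos(t)

Coefficient matrix A = [[1, -1], [10, 7]].
Characteristic polynomial det(A - λI) = λ^2 - 8λ + 17 = 0.
Eigenvalues λ = 4 ± i (complex conjugate pair).
For λ=4+i: an eigenvector is (0,-1) - i(1,-3) = (0 - i, -1 + 3i).
A real fundamental pair from Re and Im of e^((4+i)t)v: X_1 = e^(4t)(cos(t)·(0,-1) + sin(t)·(1,-3)), X_2 = e^(4t)(sin(t)·(0,-1) - cos(t)·(1,-3)).
General solution: c_1X_1 + c_2X_2.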